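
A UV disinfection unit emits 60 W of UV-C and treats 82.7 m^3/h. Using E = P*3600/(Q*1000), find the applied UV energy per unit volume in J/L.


Energy delivered per hour = 60 W * 3600 s = 216000 J/h
Volume treated per hour = 82.7 m^3/h * 1000 = 82700 L/h
dose = 216000 / 82700 = 2.61185 J/L

2.61185 J/L


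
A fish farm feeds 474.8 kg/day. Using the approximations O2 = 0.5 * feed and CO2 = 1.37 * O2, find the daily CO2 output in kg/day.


O2 = 474.8 * 0.5 = 237.4
CO2 = 237.4 * 1.37 = 325.238

325.238 kg/day


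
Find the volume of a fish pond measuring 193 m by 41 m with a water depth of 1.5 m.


Base area = L * W = 193 * 41 = 7913 m^2
Volume = area * depth = 7913 * 1.5 = 11869.5 m^3

11869.5 m^3


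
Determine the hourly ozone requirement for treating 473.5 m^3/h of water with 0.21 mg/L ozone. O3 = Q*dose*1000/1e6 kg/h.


O3 demand (mg/h) = Q * dose * 1000 = 473.5 * 0.21 * 1000 = 99435 mg/h
Convert mg to kg: 99435 / 1e6 = 0.099435 kg/h

0.099435 kg/h


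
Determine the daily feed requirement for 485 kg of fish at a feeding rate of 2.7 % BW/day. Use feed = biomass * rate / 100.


Feeding rate fraction = 2.7% / 100 = 0.027
Daily feed = 485 kg * 0.027 = 13.095 kg/day

13.095 kg/day


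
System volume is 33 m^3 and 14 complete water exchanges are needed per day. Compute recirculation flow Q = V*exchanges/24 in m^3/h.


Daily recirculation volume = 33 m^3 * 14 = 462 m^3/day
Flow rate Q = daily volume / 24 h = 462 / 24 = 19.25 m^3/h

19.25 m^3/h


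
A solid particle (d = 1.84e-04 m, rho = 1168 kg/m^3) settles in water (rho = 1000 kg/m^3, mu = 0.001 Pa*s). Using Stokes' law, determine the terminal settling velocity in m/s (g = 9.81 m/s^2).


Density difference: rho_p - rho_f = 1168 - 1000 = 168 kg/m^3
d^2 = (1.84e-04)^2 = 3.3856e-08 m^2
Numerator = (rho_p - rho_f) * g * d^2 = 168 * 9.81 * 3.3856e-08 = 5.5797396e-05
Denominator = 18 * mu = 18 * 0.001 = 0.018
v_s = 5.5797396e-05 / 0.018 = 0.00309986 m/s
Check: Re = rho_f * v_s * d / mu = 1000 * 0.00309986 * 1.84e-04 / 0.001 = 0.57 < 1, so Stokes' law applies.

0.00309986 m/s


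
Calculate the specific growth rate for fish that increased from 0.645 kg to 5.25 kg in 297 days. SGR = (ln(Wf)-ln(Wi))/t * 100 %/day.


ln(W_f) = ln(5.25) = 1.6582281
ln(W_i) = ln(0.645) = -0.43850496
ln(W_f) - ln(W_i) = 1.6582281 - -0.43850496 = 2.0967331
SGR = 2.0967331 / 297 * 100 = 0.705971 %/day

0.705971 %/day


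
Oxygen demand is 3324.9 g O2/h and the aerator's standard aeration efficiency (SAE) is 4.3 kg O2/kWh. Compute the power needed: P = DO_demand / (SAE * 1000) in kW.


SAE in g O2/kWh = 4.3 * 1000 = 4300 g/kWh
P = DO_demand / SAE_g = 3324.9 / 4300 = 0.773233 kW

0.773233 kW


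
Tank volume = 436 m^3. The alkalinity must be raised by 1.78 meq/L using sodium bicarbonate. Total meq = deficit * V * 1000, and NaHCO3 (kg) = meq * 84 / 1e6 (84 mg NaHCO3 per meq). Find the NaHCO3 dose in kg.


Tank volume in L = 436 m^3 * 1000 = 436000 L
Total meq required = 1.78 meq/L * 436000 L = 776080 meq
NaHCO3 mass = 776080 meq * 84 mg/meq / 1e6 = 65.1907 kg

65.1907 kg


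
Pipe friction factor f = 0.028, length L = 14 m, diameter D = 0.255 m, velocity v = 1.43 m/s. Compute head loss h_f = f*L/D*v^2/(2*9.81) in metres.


v^2 = 1.43^2 = 2.0449 m^2/s^2
L/D = 14/0.255 = 54.901961
h_f = f*(L/D)*v^2/(2g) = 0.028 * 54.901961 * 2.0449 / 19.62 = 0.160221 m

0.160221 m


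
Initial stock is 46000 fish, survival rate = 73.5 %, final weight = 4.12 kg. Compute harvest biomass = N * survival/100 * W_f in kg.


Survivors = 46000 * 73.5/100 = 33810 fish
Harvest biomass = survivors * W_f = 33810 * 4.12 = 139297.2 kg

139297.2 kg


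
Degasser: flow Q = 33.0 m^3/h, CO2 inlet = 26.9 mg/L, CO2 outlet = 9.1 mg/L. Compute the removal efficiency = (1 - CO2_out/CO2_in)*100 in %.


CO2_out / CO2_in = 9.1 / 26.9 = 0.33828996
Fraction remaining = 0.33828996
efficiency = (1 - 0.33828996) * 100 = 66.171 %

66.171 %


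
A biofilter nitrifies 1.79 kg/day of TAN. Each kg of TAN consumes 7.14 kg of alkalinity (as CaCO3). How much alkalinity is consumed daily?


Alkalinity factor: 7.14 kg CaCO3 consumed per kg TAN nitrified
alk = 1.79 kg TAN * 7.14 = 12.7806 kg CaCO3/day

12.7806 kg CaCO3/day


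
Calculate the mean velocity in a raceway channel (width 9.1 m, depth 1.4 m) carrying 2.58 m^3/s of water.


Cross-sectional area = W * d = 9.1 * 1.4 = 12.74 m^2
Velocity = Q / A = 2.58 / 12.74 = 0.202512 m/s

0.202512 m/s


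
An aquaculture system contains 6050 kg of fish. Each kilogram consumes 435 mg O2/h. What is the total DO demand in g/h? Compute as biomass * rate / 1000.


Total O2 consumption (mg/h) = 6050 kg * 435 mg/(kg*h) = 2631750 mg/h
Convert to g/h: 2631750 / 1000 = 2631.75 g/h

2631.75 g/h


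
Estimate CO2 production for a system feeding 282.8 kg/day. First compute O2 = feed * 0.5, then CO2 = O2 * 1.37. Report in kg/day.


O2 = 282.8 * 0.5 = 141.4
CO2 = 141.4 * 1.37 = 193.718

193.718 kg/day


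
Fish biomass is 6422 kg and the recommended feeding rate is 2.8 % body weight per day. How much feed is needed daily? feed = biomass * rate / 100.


Feeding rate fraction = 2.8% / 100 = 0.028
Daily feed = 6422 kg * 0.028 = 179.816 kg/day

179.816 kg/day


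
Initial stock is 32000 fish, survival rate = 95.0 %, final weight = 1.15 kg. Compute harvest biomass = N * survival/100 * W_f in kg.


Survivors = 32000 * 95.0/100 = 30400 fish
Harvest biomass = survivors * W_f = 30400 * 1.15 = 34960 kg

34960 kg


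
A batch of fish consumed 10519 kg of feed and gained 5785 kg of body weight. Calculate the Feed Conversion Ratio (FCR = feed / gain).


FCR = feed consumed / weight gained
FCR = 10519 kg / 5785 kg = 1.81832

1.81832


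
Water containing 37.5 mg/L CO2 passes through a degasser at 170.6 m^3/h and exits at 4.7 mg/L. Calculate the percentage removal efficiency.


CO2_out / CO2_in = 4.7 / 37.5 = 0.12533333
Fraction remaining = 0.12533333
efficiency = (1 - 0.12533333) * 100 = 87.4667 %

87.4667 %


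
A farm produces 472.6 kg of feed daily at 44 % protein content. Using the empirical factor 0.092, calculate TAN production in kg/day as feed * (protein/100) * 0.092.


Protein in feed = 472.6 * 44/100 = 207.944 kg/day
TAN = protein * 0.092 = 207.944 * 0.092 = 19.130848 kg/day

19.130848 kg/day


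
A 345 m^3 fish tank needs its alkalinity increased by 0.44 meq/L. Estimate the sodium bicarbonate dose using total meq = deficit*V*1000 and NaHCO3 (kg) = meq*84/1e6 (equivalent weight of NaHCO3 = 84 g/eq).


Tank volume in L = 345 m^3 * 1000 = 345000 L
Total meq required = 0.44 meq/L * 345000 L = 151800 meq
NaHCO3 mass = 151800 meq * 84 mg/meq / 1e6 = 12.7512 kg

12.7512 kg


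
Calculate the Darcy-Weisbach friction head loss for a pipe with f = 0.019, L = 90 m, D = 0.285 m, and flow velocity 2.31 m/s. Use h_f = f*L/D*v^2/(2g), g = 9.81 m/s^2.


v^2 = 2.31^2 = 5.3361 m^2/s^2
L/D = 90/0.285 = 315.78947
h_f = f*(L/D)*v^2/(2g) = 0.019 * 315.78947 * 5.3361 / 19.62 = 1.63183 m

1.63183 m


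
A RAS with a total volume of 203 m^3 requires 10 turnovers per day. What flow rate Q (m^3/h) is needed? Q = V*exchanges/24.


Daily recirculation volume = 203 m^3 * 10 = 2030 m^3/day
Flow rate Q = daily volume / 24 h = 2030 / 24 = 84.5833 m^3/h

84.5833 m^3/h


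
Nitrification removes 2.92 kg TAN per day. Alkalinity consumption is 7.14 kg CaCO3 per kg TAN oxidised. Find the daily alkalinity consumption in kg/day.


Alkalinity factor: 7.14 kg CaCO3 consumed per kg TAN nitrified
alk = 2.92 kg TAN * 7.14 = 20.8488 kg CaCO3/day

20.8488 kg CaCO3/day


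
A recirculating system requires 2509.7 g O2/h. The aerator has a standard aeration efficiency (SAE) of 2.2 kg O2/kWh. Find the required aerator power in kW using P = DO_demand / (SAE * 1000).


SAE in g O2/kWh = 2.2 * 1000 = 2200 g/kWh
P = DO_demand / SAE_g = 2509.7 / 2200 = 1.14077 kW

1.14077 kW


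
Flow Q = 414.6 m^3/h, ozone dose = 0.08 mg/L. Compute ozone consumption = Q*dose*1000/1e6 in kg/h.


O3 demand (mg/h) = Q * dose * 1000 = 414.6 * 0.08 * 1000 = 33168 mg/h
Convert mg to kg: 33168 / 1e6 = 0.033168 kg/h

0.033168 kg/h


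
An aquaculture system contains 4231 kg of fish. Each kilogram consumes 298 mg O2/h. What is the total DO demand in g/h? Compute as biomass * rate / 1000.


Total O2 consumption (mg/h) = 4231 kg * 298 mg/(kg*h) = 1260838 mg/h
Convert to g/h: 1260838 / 1000 = 1260.838 g/h

1260.838 g/h


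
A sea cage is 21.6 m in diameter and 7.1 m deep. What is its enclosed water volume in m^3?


r = d/2 = 21.6/2 = 10.8 m
Base area = pi*r^2 = pi*10.8^2 = 366.43537 m^2
Volume = 366.43537 * 7.1 = 2601.69 m^3

2601.69 m^3


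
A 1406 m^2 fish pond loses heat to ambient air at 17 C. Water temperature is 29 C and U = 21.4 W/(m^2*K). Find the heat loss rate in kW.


Temperature difference dT = 29 - 17 = 12 K
Heat loss (W) = U * A * dT = 21.4 * 1406 * 12 = 361060.8 W
Convert to kW: 361060.8 / 1000 = 361.0608 kW

361.0608 kW


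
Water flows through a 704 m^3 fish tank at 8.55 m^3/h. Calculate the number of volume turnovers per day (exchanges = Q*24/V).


Daily flow volume = 8.55 m^3/h * 24 h = 205.2 m^3/day
Exchanges = daily flow / tank volume = 205.2 / 704 = 0.291477 exchanges/day

0.291477 exchanges/day


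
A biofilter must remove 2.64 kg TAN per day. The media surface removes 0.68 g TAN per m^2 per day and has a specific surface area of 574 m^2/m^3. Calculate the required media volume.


A = 2.64*1000 / 0.68 = 3882.3529 m^2
V = 3882.3529 / 574 = 6.76368

6.76368 m^3


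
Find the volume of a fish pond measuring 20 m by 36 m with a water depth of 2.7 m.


Base area = L * W = 20 * 36 = 720 m^2
Volume = area * depth = 720 * 2.7 = 1944 m^3

1944 m^3


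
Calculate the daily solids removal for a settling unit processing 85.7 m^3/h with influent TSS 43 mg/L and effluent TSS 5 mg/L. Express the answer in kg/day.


Concentration drop: TSS_in - TSS_out = 43 - 5 = 38 mg/L
Hourly solids removed = Q * dTSS = 85.7 m^3/h * 38 mg/L = 3256.6 g/h  (m^3/h * mg/L = g/h)
Daily solids removed = 3256.6 * 24 = 78158.4 g/day
Convert g to kg: 78158.4 / 1000 = 78.1584 kg/day

78.1584 kg/day


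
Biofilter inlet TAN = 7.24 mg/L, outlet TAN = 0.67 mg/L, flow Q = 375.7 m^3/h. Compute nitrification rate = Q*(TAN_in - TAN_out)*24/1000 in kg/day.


Concentration drop: TAN_in - TAN_out = 7.24 - 0.67 = 6.57 mg/L
Hourly TAN removed = Q * dTAN = 375.7 m^3/h * 6.57 mg/L = 2468.349 g/h  (m^3/h * mg/L = g/h)
Daily TAN removed = 2468.349 * 24 = 59240.376 g/day
Convert to kg/day: 59240.376 / 1000 = 59.240376 kg/day

59.240376 kg/day


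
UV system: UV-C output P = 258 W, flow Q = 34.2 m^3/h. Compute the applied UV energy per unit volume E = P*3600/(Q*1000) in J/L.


Energy delivered per hour = 258 W * 3600 s = 928800 J/h
Volume treated per hour = 34.2 m^3/h * 1000 = 34200 L/h
dose = 928800 / 34200 = 27.1579 J/L

27.1579 J/L


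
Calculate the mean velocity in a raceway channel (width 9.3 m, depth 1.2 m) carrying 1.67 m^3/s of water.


Cross-sectional area = W * d = 9.3 * 1.2 = 11.16 m^2
Velocity = Q / A = 1.67 / 11.16 = 0.149642 m/s

0.149642 m/s


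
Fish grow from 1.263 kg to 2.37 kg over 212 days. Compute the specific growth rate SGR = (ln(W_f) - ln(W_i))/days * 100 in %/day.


ln(W_f) = ln(2.37) = 0.86288996
ln(W_i) = ln(1.263) = 0.23348984
ln(W_f) - ln(W_i) = 0.86288996 - 0.23348984 = 0.62940012
SGR = 0.62940012 / 212 * 100 = 0.296887 %/day

0.296887 %/day


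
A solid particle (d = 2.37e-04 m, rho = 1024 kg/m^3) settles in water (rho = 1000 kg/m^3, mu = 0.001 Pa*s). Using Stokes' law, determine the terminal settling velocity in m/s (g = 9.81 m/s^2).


Density difference: rho_p - rho_f = 1024 - 1000 = 24 kg/m^3
d^2 = (2.37e-04)^2 = 5.6169e-08 m^2
Numerator = (rho_p - rho_f) * g * d^2 = 24 * 9.81 * 5.6169e-08 = 1.3224429e-05
Denominator = 18 * mu = 18 * 0.001 = 0.018
v_s = 1.3224429e-05 / 0.018 = 7.3469e-04 m/s
Check: Re = rho_f * v_s * d / mu = 1000 * 7.3469e-04 * 2.37e-04 / 0.001 = 0.174 < 1, so Stokes' law applies.

7.3469e-04 m/s


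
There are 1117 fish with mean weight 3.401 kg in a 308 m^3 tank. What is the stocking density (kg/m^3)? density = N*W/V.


Total biomass = 1117 fish * 3.401 kg = 3798.917 kg
Density = total biomass / volume = 3798.917 / 308 = 12.3341 kg/m^3

12.3341 kg/m^3


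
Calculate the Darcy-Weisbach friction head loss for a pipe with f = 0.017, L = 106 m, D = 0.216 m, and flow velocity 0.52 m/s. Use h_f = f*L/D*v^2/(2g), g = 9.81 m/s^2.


v^2 = 0.52^2 = 0.2704 m^2/s^2
L/D = 106/0.216 = 490.74074
h_f = f*(L/D)*v^2/(2g) = 0.017 * 490.74074 * 0.2704 / 19.62 = 0.114976 m

0.114976 m


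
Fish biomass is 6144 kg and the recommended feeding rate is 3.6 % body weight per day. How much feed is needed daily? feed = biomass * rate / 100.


Feeding rate fraction = 3.6% / 100 = 0.036
Daily feed = 6144 kg * 0.036 = 221.184 kg/day

221.184 kg/day


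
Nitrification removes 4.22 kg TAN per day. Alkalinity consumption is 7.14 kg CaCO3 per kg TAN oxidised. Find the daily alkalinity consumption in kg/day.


Alkalinity factor: 7.14 kg CaCO3 consumed per kg TAN nitrified
alk = 4.22 kg TAN * 7.14 = 30.1308 kg CaCO3/day

30.1308 kg CaCO3/day


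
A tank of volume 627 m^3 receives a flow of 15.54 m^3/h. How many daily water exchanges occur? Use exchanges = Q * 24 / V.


Daily flow volume = 15.54 m^3/h * 24 h = 372.96 m^3/day
Exchanges = daily flow / tank volume = 372.96 / 627 = 0.594833 exchanges/day

0.594833 exchanges/day


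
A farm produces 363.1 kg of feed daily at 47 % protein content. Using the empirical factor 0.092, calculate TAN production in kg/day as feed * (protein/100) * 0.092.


Protein in feed = 363.1 * 47/100 = 170.657 kg/day
TAN = protein * 0.092 = 170.657 * 0.092 = 15.700444 kg/day

15.700444 kg/day


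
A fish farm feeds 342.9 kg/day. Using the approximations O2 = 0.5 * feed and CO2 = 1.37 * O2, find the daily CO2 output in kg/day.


O2 = 342.9 * 0.5 = 171.45
CO2 = 171.45 * 1.37 = 234.8865

234.8865 kg/day


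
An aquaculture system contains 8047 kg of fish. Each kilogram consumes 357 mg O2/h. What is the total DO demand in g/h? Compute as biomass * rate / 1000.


Total O2 consumption (mg/h) = 8047 kg * 357 mg/(kg*h) = 2872779 mg/h
Convert to g/h: 2872779 / 1000 = 2872.779 g/h

2872.779 g/h


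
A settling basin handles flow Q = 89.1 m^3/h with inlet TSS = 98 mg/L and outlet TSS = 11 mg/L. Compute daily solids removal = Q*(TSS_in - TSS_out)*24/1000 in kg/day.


Concentration drop: TSS_in - TSS_out = 98 - 11 = 87 mg/L
Hourly solids removed = Q * dTSS = 89.1 m^3/h * 87 mg/L = 7751.7 g/h  (m^3/h * mg/L = g/h)
Daily solids removed = 7751.7 * 24 = 186040.8 g/day
Convert g to kg: 186040.8 / 1000 = 186.0408 kg/day

186.0408 kg/day


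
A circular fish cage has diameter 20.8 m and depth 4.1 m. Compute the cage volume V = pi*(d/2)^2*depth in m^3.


r = d/2 = 20.8/2 = 10.4 m
Base area = pi*r^2 = pi*10.4^2 = 339.79466 m^2
Volume = 339.79466 * 4.1 = 1393.16 m^3

1393.16 m^3


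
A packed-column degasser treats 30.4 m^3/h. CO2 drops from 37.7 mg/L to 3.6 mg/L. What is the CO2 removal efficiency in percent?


CO2_out / CO2_in = 3.6 / 37.7 = 0.095490716
Fraction remaining = 0.095490716
efficiency = (1 - 0.095490716) * 100 = 90.4509 %

90.4509 %


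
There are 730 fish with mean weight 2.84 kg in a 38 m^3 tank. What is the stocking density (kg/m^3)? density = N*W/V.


Total biomass = 730 fish * 2.84 kg = 2073.2 kg
Density = total biomass / volume = 2073.2 / 38 = 54.5579 kg/m^3

54.5579 kg/m^3


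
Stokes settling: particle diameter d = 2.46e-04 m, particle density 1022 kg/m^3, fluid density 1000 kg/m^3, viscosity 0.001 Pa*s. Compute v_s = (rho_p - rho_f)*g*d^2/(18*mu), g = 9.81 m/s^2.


Density difference: rho_p - rho_f = 1022 - 1000 = 22 kg/m^3
d^2 = (2.46e-04)^2 = 6.0516e-08 m^2
Numerator = (rho_p - rho_f) * g * d^2 = 22 * 9.81 * 6.0516e-08 = 1.3060563e-05
Denominator = 18 * mu = 18 * 0.001 = 0.018
v_s = 1.3060563e-05 / 0.018 = 7.25587e-04 m/s
Check: Re = rho_f * v_s * d / mu = 1000 * 7.25587e-04 * 2.46e-04 / 0.001 = 0.178 < 1, so Stokes' law applies.

7.25587e-04 m/s


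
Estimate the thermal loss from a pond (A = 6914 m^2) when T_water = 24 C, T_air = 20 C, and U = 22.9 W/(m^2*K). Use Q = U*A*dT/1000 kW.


Temperature difference dT = 24 - 20 = 4 K
Heat loss (W) = U * A * dT = 22.9 * 6914 * 4 = 633322.4 W
Convert to kW: 633322.4 / 1000 = 633.3224 kW

633.3224 kW


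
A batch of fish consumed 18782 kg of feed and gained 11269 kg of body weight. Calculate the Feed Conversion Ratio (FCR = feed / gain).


FCR = feed consumed / weight gained
FCR = 18782 kg / 11269 kg = 1.6667

1.6667


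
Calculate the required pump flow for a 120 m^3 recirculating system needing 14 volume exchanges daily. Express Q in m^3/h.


Daily recirculation volume = 120 m^3 * 14 = 1680 m^3/day
Flow rate Q = daily volume / 24 h = 1680 / 24 = 70 m^3/h

70 m^3/h


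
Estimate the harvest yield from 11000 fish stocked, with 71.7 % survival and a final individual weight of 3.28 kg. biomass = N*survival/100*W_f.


Survivors = 11000 * 71.7/100 = 7887 fish
Harvest biomass = survivors * W_f = 7887 * 3.28 = 25869.36 kg

25869.36 kg


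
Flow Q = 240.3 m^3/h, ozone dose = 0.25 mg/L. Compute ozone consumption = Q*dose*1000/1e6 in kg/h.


O3 demand (mg/h) = Q * dose * 1000 = 240.3 * 0.25 * 1000 = 60075 mg/h
Convert mg to kg: 60075 / 1e6 = 0.060075 kg/h

0.060075 kg/h


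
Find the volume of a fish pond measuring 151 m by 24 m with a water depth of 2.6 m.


Base area = L * W = 151 * 24 = 3624 m^2
Volume = area * depth = 3624 * 2.6 = 9422.4 m^3

9422.4 m^3


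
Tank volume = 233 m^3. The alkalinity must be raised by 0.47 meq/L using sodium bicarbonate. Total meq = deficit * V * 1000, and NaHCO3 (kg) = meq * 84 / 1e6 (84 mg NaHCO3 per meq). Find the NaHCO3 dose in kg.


Tank volume in L = 233 m^3 * 1000 = 233000 L
Total meq required = 0.47 meq/L * 233000 L = 109510 meq
NaHCO3 mass = 109510 meq * 84 mg/meq / 1e6 = 9.19884 kg

9.19884 kg


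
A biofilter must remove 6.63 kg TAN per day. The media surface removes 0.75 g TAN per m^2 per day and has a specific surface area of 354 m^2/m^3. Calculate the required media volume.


A = 6.63*1000 / 0.75 = 8840 m^2
V = 8840 / 354 = 24.9718

24.9718 m^3


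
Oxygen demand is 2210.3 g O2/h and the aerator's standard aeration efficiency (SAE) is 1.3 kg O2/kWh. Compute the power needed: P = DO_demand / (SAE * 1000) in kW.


SAE in g O2/kWh = 1.3 * 1000 = 1300 g/kWh
P = DO_demand / SAE_g = 2210.3 / 1300 = 1.70023 kW

1.70023 kW


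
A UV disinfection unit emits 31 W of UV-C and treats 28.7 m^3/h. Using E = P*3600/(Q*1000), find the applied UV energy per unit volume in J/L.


Energy delivered per hour = 31 W * 3600 s = 111600 J/h
Volume treated per hour = 28.7 m^3/h * 1000 = 28700 L/h
dose = 111600 / 28700 = 3.8885 J/L

3.8885 J/L


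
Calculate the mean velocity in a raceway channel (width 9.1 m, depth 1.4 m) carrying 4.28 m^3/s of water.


Cross-sectional area = W * d = 9.1 * 1.4 = 12.74 m^2
Velocity = Q / A = 4.28 / 12.74 = 0.33595 m/s

0.33595 m/s


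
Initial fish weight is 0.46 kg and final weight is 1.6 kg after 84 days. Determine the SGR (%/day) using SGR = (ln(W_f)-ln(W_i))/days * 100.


ln(W_f) = ln(1.6) = 0.47000363
ln(W_i) = ln(0.46) = -0.77652879
ln(W_f) - ln(W_i) = 0.47000363 - -0.77652879 = 1.2465324
SGR = 1.2465324 / 84 * 100 = 1.48397 %/day

1.48397 %/day


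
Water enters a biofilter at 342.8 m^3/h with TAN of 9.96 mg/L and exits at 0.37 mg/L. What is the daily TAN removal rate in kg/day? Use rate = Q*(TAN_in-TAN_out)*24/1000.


Concentration drop: TAN_in - TAN_out = 9.96 - 0.37 = 9.59 mg/L
Hourly TAN removed = Q * dTAN = 342.8 m^3/h * 9.59 mg/L = 3287.452 g/h  (m^3/h * mg/L = g/h)
Daily TAN removed = 3287.452 * 24 = 78898.848 g/day
Convert to kg/day: 78898.848 / 1000 = 78.898848 kg/day

78.898848 kg/day


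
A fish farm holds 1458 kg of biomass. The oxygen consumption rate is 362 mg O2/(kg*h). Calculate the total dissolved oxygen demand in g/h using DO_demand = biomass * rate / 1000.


Total O2 consumption (mg/h) = 1458 kg * 362 mg/(kg*h) = 527796 mg/h
Convert to g/h: 527796 / 1000 = 527.796 g/h

527.796 g/h


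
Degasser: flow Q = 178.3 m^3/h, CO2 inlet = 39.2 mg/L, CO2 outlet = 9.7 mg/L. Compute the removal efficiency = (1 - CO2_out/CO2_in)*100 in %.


CO2_out / CO2_in = 9.7 / 39.2 = 0.24744898
Fraction remaining = 0.24744898
efficiency = (1 - 0.24744898) * 100 = 75.2551 %

75.2551 %


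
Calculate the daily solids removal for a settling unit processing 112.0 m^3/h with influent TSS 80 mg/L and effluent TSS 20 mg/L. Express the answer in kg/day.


Concentration drop: TSS_in - TSS_out = 80 - 20 = 60 mg/L
Hourly solids removed = Q * dTSS = 112.0 m^3/h * 60 mg/L = 6720 g/h  (m^3/h * mg/L = g/h)
Daily solids removed = 6720 * 24 = 161280 g/day
Convert g to kg: 161280 / 1000 = 161.28 kg/day

161.28 kg/day


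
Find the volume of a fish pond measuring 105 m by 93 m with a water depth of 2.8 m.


Base area = L * W = 105 * 93 = 9765 m^2
Volume = area * depth = 9765 * 2.8 = 27342 m^3

27342 m^3


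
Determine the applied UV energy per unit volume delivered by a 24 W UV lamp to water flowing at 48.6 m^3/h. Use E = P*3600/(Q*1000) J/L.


Energy delivered per hour = 24 W * 3600 s = 86400 J/h
Volume treated per hour = 48.6 m^3/h * 1000 = 48600 L/h
dose = 86400 / 48600 = 1.77778 J/L

1.77778 J/L


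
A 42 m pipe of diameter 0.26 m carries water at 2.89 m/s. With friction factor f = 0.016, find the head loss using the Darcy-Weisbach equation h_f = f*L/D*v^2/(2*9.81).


v^2 = 2.89^2 = 8.3521 m^2/s^2
L/D = 42/0.26 = 161.53846
h_f = f*(L/D)*v^2/(2g) = 0.016 * 161.53846 * 8.3521 / 19.62 = 1.10025 m

1.10025 m


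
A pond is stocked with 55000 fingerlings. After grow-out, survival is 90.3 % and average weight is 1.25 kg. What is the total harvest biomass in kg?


Survivors = 55000 * 90.3/100 = 49665 fish
Harvest biomass = survivors * W_f = 49665 * 1.25 = 62081.25 kg

62081.25 kg


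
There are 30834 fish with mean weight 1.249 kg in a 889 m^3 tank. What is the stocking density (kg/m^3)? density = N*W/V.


Total biomass = 30834 fish * 1.249 kg = 38511.666 kg
Density = total biomass / volume = 38511.666 / 889 = 43.3202 kg/m^3

43.3202 kg/m^3


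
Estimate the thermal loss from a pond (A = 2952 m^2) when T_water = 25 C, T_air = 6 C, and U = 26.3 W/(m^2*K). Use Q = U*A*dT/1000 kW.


Temperature difference dT = 25 - 6 = 19 K
Heat loss (W) = U * A * dT = 26.3 * 2952 * 19 = 1475114.4 W
Convert to kW: 1475114.4 / 1000 = 1475.1144 kW

1475.1144 kW


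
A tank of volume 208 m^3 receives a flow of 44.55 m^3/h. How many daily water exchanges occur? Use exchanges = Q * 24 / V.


Daily flow volume = 44.55 m^3/h * 24 h = 1069.2 m^3/day
Exchanges = daily flow / tank volume = 1069.2 / 208 = 5.14038 exchanges/day

5.14038 exchanges/day


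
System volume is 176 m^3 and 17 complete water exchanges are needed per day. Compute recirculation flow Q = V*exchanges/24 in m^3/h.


Daily recirculation volume = 176 m^3 * 17 = 2992 m^3/day
Flow rate Q = daily volume / 24 h = 2992 / 24 = 124.667 m^3/h

124.667 m^3/h


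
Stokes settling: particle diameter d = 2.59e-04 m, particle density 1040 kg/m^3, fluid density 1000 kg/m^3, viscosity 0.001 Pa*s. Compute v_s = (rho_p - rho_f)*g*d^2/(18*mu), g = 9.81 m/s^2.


Density difference: rho_p - rho_f = 1040 - 1000 = 40 kg/m^3
d^2 = (2.59e-04)^2 = 6.7081e-08 m^2
Numerator = (rho_p - rho_f) * g * d^2 = 40 * 9.81 * 6.7081e-08 = 2.6322584e-05
Denominator = 18 * mu = 18 * 0.001 = 0.018
v_s = 2.6322584e-05 / 0.018 = 0.00146237 m/s
Check: Re = rho_f * v_s * d / mu = 1000 * 0.00146237 * 2.59e-04 / 0.001 = 0.379 < 1, so Stokes' law applies.

0.00146237 m/s


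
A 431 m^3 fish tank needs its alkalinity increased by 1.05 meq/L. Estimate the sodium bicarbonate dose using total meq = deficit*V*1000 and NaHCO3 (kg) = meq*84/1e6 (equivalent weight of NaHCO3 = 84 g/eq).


Tank volume in L = 431 m^3 * 1000 = 431000 L
Total meq required = 1.05 meq/L * 431000 L = 452550 meq
NaHCO3 mass = 452550 meq * 84 mg/meq / 1e6 = 38.0142 kg

38.0142 kg


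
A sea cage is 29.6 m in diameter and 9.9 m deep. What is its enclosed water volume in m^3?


r = d/2 = 29.6/2 = 14.8 m
Base area = pi*r^2 = pi*14.8^2 = 688.13445 m^2
Volume = 688.13445 * 9.9 = 6812.53 m^3

6812.53 m^3


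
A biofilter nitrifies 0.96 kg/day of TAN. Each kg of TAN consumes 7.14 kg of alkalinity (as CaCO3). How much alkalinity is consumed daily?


Alkalinity factor: 7.14 kg CaCO3 consumed per kg TAN nitrified
alk = 0.96 kg TAN * 7.14 = 6.8544 kg CaCO3/day

6.8544 kg CaCO3/day


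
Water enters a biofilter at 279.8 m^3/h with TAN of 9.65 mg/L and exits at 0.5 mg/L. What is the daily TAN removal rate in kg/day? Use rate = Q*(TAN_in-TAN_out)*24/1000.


Concentration drop: TAN_in - TAN_out = 9.65 - 0.5 = 9.15 mg/L
Hourly TAN removed = Q * dTAN = 279.8 m^3/h * 9.15 mg/L = 2560.17 g/h  (m^3/h * mg/L = g/h)
Daily TAN removed = 2560.17 * 24 = 61444.08 g/day
Convert to kg/day: 61444.08 / 1000 = 61.44408 kg/day

61.44408 kg/day


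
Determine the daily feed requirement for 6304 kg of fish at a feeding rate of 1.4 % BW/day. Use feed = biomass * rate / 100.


Feeding rate fraction = 1.4% / 100 = 0.014
Daily feed = 6304 kg * 0.014 = 88.256 kg/day

88.256 kg/day


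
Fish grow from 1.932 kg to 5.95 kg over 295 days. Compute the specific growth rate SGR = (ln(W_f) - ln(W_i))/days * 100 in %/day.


ln(W_f) = ln(5.95) = 1.7833912
ln(W_i) = ln(1.932) = 0.65855574
ln(W_f) - ln(W_i) = 1.7833912 - 0.65855574 = 1.1248355
SGR = 1.1248355 / 295 * 100 = 0.3813 %/day

0.3813 %/day


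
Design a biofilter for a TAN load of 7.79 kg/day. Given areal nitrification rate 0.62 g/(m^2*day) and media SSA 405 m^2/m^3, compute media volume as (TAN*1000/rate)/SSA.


A = 7.79*1000 / 0.62 = 12564.516 m^2
V = 12564.516 / 405 = 31.0235

31.0235 m^3


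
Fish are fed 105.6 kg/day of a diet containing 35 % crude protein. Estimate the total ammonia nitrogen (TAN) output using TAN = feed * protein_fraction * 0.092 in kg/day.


Protein in feed = 105.6 * 35/100 = 36.96 kg/day
TAN = protein * 0.092 = 36.96 * 0.092 = 3.40032 kg/day

3.40032 kg/day


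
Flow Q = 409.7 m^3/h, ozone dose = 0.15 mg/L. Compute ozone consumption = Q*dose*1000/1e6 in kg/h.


O3 demand (mg/h) = Q * dose * 1000 = 409.7 * 0.15 * 1000 = 61455 mg/h
Convert mg to kg: 61455 / 1e6 = 0.061455 kg/h

0.061455 kg/h


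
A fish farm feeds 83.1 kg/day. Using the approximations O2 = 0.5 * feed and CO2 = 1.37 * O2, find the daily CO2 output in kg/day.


O2 = 83.1 * 0.5 = 41.55
CO2 = 41.55 * 1.37 = 56.9235

56.9235 kg/day


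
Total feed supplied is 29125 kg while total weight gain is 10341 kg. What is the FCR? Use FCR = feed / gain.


FCR = feed consumed / weight gained
FCR = 29125 kg / 10341 kg = 2.81646

2.81646


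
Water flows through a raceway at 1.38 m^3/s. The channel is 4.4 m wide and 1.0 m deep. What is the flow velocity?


Cross-sectional area = W * d = 4.4 * 1.0 = 4.4 m^2
Velocity = Q / A = 1.38 / 4.4 = 0.313636 m/s

0.313636 m/s


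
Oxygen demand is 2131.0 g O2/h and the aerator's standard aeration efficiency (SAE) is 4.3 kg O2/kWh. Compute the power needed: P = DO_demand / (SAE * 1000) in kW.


SAE in g O2/kWh = 4.3 * 1000 = 4300 g/kWh
P = DO_demand / SAE_g = 2131.0 / 4300 = 0.495581 kW

0.495581 kW


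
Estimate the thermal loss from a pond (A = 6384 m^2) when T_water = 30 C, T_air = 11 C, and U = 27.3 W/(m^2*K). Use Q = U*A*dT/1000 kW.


Temperature difference dT = 30 - 11 = 19 K
Heat loss (W) = U * A * dT = 27.3 * 6384 * 19 = 3311380.8 W
Convert to kW: 3311380.8 / 1000 = 3311.3808 kW

3311.3808 kW


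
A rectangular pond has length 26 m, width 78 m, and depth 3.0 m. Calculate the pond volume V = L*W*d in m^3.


Base area = L * W = 26 * 78 = 2028 m^2
Volume = area * depth = 2028 * 3.0 = 6084 m^3

6084 m^3


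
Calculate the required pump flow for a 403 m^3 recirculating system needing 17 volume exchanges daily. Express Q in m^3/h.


Daily recirculation volume = 403 m^3 * 17 = 6851 m^3/day
Flow rate Q = daily volume / 24 h = 6851 / 24 = 285.458 m^3/h

285.458 m^3/h


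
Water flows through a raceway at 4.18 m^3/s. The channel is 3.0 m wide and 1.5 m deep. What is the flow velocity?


Cross-sectional area = W * d = 3.0 * 1.5 = 4.5 m^2
Velocity = Q / A = 4.18 / 4.5 = 0.928889 m/s

0.928889 m/s


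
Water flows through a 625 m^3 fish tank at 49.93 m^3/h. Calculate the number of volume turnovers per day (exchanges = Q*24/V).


Daily flow volume = 49.93 m^3/h * 24 h = 1198.32 m^3/day
Exchanges = daily flow / tank volume = 1198.32 / 625 = 1.91731 exchanges/day

1.91731 exchanges/day


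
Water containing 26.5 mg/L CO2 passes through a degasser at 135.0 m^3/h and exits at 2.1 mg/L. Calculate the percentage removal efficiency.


CO2_out / CO2_in = 2.1 / 26.5 = 0.079245283
Fraction remaining = 0.079245283
efficiency = (1 - 0.079245283) * 100 = 92.0755 %

92.0755 %


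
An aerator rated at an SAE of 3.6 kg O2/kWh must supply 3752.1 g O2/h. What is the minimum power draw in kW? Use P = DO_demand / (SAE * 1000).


SAE in g O2/kWh = 3.6 * 1000 = 3600 g/kWh
P = DO_demand / SAE_g = 3752.1 / 3600 = 1.04225 kW

1.04225 kW


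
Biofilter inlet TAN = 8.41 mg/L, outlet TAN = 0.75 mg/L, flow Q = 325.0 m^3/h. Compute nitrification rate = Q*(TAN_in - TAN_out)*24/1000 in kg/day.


Concentration drop: TAN_in - TAN_out = 8.41 - 0.75 = 7.66 mg/L
Hourly TAN removed = Q * dTAN = 325.0 m^3/h * 7.66 mg/L = 2489.5 g/h  (m^3/h * mg/L = g/h)
Daily TAN removed = 2489.5 * 24 = 59748 g/day
Convert to kg/day: 59748 / 1000 = 59.748 kg/day

59.748 kg/day


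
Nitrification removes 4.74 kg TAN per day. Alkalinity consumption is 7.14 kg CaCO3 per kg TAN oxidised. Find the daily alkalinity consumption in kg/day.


Alkalinity factor: 7.14 kg CaCO3 consumed per kg TAN nitrified
alk = 4.74 kg TAN * 7.14 = 33.8436 kg CaCO3/day

33.8436 kg CaCO3/day


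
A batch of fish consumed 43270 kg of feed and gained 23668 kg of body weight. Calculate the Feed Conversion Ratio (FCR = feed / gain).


FCR = feed consumed / weight gained
FCR = 43270 kg / 23668 kg = 1.82821

1.82821


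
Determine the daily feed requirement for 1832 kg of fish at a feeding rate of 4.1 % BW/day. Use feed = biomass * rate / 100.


Feeding rate fraction = 4.1% / 100 = 0.041
Daily feed = 1832 kg * 0.041 = 75.112 kg/day

75.112 kg/day


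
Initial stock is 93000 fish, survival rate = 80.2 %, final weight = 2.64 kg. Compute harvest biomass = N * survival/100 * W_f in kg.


Survivors = 93000 * 80.2/100 = 74586 fish
Harvest biomass = survivors * W_f = 74586 * 2.64 = 196907.04 kg

196907.04 kg


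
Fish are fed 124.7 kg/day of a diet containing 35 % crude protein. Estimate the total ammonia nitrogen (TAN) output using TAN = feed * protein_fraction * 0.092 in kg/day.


Protein in feed = 124.7 * 35/100 = 43.645 kg/day
TAN = protein * 0.092 = 43.645 * 0.092 = 4.01534 kg/day

4.01534 kg/day


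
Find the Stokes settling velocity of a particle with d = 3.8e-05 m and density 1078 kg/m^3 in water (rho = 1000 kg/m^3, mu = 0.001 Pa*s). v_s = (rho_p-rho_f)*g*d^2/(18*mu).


Density difference: rho_p - rho_f = 1078 - 1000 = 78 kg/m^3
d^2 = (3.8e-05)^2 = 1.444e-09 m^2
Numerator = (rho_p - rho_f) * g * d^2 = 78 * 9.81 * 1.444e-09 = 1.1049199e-06
Denominator = 18 * mu = 18 * 0.001 = 0.018
v_s = 1.1049199e-06 / 0.018 = 6.13844e-05 m/s
Check: Re = rho_f * v_s * d / mu = 1000 * 6.13844e-05 * 3.8e-05 / 0.001 = 0.00233 < 1, so Stokes' law applies.

6.13844e-05 m/s


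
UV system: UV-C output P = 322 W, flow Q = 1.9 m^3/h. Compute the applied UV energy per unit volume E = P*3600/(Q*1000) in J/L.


Energy delivered per hour = 322 W * 3600 s = 1159200 J/h
Volume treated per hour = 1.9 m^3/h * 1000 = 1900 L/h
dose = 1159200 / 1900 = 610.105 J/L

610.105 J/L


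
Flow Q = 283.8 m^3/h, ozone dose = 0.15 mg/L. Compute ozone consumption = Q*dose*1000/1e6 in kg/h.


O3 demand (mg/h) = Q * dose * 1000 = 283.8 * 0.15 * 1000 = 42570 mg/h
Convert mg to kg: 42570 / 1e6 = 0.04257 kg/h

0.04257 kg/h


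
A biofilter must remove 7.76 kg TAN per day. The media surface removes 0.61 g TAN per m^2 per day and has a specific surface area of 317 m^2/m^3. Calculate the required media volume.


A = 7.76*1000 / 0.61 = 12721.311 m^2
V = 12721.311 / 317 = 40.1303

40.1303 m^3


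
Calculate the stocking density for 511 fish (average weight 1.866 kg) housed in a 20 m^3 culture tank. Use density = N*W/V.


Total biomass = 511 fish * 1.866 kg = 953.526 kg
Density = total biomass / volume = 953.526 / 20 = 47.6763 kg/m^3

47.6763 kg/m^3


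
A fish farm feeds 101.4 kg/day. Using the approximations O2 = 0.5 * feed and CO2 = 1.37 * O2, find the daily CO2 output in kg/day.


O2 = 101.4 * 0.5 = 50.7
CO2 = 50.7 * 1.37 = 69.459

69.459 kg/day


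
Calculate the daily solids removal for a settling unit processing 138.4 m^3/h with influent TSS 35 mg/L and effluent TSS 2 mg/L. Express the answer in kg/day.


Concentration drop: TSS_in - TSS_out = 35 - 2 = 33 mg/L
Hourly solids removed = Q * dTSS = 138.4 m^3/h * 33 mg/L = 4567.2 g/h  (m^3/h * mg/L = g/h)
Daily solids removed = 4567.2 * 24 = 109612.8 g/day
Convert g to kg: 109612.8 / 1000 = 109.6128 kg/day

109.6128 kg/day


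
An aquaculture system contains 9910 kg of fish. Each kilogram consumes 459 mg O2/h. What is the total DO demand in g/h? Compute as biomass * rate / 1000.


Total O2 consumption (mg/h) = 9910 kg * 459 mg/(kg*h) = 4548690 mg/h
Convert to g/h: 4548690 / 1000 = 4548.69 g/h

4548.69 g/h


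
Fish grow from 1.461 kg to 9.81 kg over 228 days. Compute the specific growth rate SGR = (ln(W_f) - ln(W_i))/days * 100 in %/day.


ln(W_f) = ln(9.81) = 2.2834023
ln(W_i) = ln(1.461) = 0.37912113
ln(W_f) - ln(W_i) = 2.2834023 - 0.37912113 = 1.9042812
SGR = 1.9042812 / 228 * 100 = 0.835211 %/day

0.835211 %/day


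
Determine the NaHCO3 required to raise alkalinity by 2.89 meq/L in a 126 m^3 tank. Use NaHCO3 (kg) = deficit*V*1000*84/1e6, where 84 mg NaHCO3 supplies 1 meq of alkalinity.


Tank volume in L = 126 m^3 * 1000 = 126000 L
Total meq required = 2.89 meq/L * 126000 L = 364140 meq
NaHCO3 mass = 364140 meq * 84 mg/meq / 1e6 = 30.5878 kg

30.5878 kg


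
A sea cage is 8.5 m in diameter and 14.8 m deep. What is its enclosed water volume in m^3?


r = d/2 = 8.5/2 = 4.25 m
Base area = pi*r^2 = pi*4.25^2 = 56.745017 m^2
Volume = 56.745017 * 14.8 = 839.826 m^3

839.826 m^3


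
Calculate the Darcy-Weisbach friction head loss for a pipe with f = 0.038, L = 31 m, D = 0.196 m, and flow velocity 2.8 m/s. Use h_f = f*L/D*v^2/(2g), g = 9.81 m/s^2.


v^2 = 2.8^2 = 7.84 m^2/s^2
L/D = 31/0.196 = 158.16327
h_f = f*(L/D)*v^2/(2g) = 0.038 * 158.16327 * 7.84 / 19.62 = 2.40163 m

2.40163 m


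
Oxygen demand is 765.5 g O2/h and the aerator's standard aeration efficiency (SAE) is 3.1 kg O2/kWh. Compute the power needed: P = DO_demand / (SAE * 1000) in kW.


SAE in g O2/kWh = 3.1 * 1000 = 3100 g/kWh
P = DO_demand / SAE_g = 765.5 / 3100 = 0.246935 kW

0.246935 kW


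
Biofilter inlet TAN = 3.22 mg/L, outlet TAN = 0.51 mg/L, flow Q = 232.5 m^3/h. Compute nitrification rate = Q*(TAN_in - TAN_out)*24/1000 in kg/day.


Concentration drop: TAN_in - TAN_out = 3.22 - 0.51 = 2.71 mg/L
Hourly TAN removed = Q * dTAN = 232.5 m^3/h * 2.71 mg/L = 630.075 g/h  (m^3/h * mg/L = g/h)
Daily TAN removed = 630.075 * 24 = 15121.8 g/day
Convert to kg/day: 15121.8 / 1000 = 15.1218 kg/day

15.1218 kg/day


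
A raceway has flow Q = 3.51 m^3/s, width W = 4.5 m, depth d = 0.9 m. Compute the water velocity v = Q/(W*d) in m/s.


Cross-sectional area = W * d = 4.5 * 0.9 = 4.05 m^2
Velocity = Q / A = 3.51 / 4.05 = 0.866667 m/s

0.866667 m/s


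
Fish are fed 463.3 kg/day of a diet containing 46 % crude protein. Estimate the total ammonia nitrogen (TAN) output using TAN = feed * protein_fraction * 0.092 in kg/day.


Protein in feed = 463.3 * 46/100 = 213.118 kg/day
TAN = protein * 0.092 = 213.118 * 0.092 = 19.606856 kg/day

19.606856 kg/day


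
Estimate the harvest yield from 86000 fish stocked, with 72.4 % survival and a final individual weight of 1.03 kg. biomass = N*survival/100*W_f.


Survivors = 86000 * 72.4/100 = 62264 fish
Harvest biomass = survivors * W_f = 62264 * 1.03 = 64131.92 kg

64131.92 kg


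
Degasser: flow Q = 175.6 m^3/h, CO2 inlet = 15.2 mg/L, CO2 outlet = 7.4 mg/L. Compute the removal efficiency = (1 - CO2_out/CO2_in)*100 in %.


CO2_out / CO2_in = 7.4 / 15.2 = 0.48684211
Fraction remaining = 0.48684211
efficiency = (1 - 0.48684211) * 100 = 51.3158 %

51.3158 %


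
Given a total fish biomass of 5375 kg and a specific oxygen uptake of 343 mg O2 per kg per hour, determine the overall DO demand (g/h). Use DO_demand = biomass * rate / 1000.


Total O2 consumption (mg/h) = 5375 kg * 343 mg/(kg*h) = 1843625 mg/h
Convert to g/h: 1843625 / 1000 = 1843.625 g/h

1843.625 g/h


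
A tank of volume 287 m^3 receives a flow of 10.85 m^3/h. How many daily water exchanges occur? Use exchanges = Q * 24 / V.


Daily flow volume = 10.85 m^3/h * 24 h = 260.4 m^3/day
Exchanges = daily flow / tank volume = 260.4 / 287 = 0.907317 exchanges/day

0.907317 exchanges/day


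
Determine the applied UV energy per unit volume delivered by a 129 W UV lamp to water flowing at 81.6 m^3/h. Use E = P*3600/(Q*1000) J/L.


Energy delivered per hour = 129 W * 3600 s = 464400 J/h
Volume treated per hour = 81.6 m^3/h * 1000 = 81600 L/h
dose = 464400 / 81600 = 5.69118 J/L

5.69118 J/L


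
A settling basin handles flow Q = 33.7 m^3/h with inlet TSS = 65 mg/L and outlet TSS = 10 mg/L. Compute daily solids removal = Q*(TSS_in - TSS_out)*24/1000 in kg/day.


Concentration drop: TSS_in - TSS_out = 65 - 10 = 55 mg/L
Hourly solids removed = Q * dTSS = 33.7 m^3/h * 55 mg/L = 1853.5 g/h  (m^3/h * mg/L = g/h)
Daily solids removed = 1853.5 * 24 = 44484 g/day
Convert g to kg: 44484 / 1000 = 44.484 kg/day

44.484 kg/day


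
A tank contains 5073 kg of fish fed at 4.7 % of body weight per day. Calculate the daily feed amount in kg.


Feeding rate fraction = 4.7% / 100 = 0.047
Daily feed = 5073 kg * 0.047 = 238.431 kg/day

238.431 kg/day


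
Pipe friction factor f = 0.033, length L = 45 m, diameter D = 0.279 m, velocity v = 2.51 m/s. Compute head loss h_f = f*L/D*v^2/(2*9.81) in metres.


v^2 = 2.51^2 = 6.3001 m^2/s^2
L/D = 45/0.279 = 161.29032
h_f = f*(L/D)*v^2/(2g) = 0.033 * 161.29032 * 6.3001 / 19.62 = 1.70911 m

1.70911 m


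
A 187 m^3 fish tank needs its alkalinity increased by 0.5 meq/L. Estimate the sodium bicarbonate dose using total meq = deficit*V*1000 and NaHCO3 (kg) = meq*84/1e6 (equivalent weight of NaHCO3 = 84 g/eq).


Tank volume in L = 187 m^3 * 1000 = 187000 L
Total meq required = 0.5 meq/L * 187000 L = 93500 meq
NaHCO3 mass = 93500 meq * 84 mg/meq / 1e6 = 7.854 kg

7.854 kg


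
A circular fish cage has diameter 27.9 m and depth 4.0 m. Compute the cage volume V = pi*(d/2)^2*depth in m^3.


r = d/2 = 27.9/2 = 13.95 m
Base area = pi*r^2 = pi*13.95^2 = 611.36178 m^2
Volume = 611.36178 * 4.0 = 2445.45 m^3

2445.45 m^3


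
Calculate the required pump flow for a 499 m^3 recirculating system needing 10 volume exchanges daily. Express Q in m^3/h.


Daily recirculation volume = 499 m^3 * 10 = 4990 m^3/day
Flow rate Q = daily volume / 24 h = 4990 / 24 = 207.917 m^3/h

207.917 m^3/h


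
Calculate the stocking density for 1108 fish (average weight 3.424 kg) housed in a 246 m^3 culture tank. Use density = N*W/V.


Total biomass = 1108 fish * 3.424 kg = 3793.792 kg
Density = total biomass / volume = 3793.792 / 246 = 15.4219 kg/m^3

15.4219 kg/m^3


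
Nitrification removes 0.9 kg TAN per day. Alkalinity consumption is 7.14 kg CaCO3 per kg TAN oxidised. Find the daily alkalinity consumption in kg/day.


Alkalinity factor: 7.14 kg CaCO3 consumed per kg TAN nitrified
alk = 0.9 kg TAN * 7.14 = 6.426 kg CaCO3/day

6.426 kg CaCO3/day
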